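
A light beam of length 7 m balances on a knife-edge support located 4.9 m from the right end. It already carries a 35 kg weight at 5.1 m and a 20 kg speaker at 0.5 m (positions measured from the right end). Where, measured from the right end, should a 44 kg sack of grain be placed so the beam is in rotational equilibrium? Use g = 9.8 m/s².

Take moments about the knife-edge support (at 4.9 m from the right end).
Weight: 35 × 9.8 = 343 N down at 5.1 m → arm 0.2 m, τ = 343 × 0.2 = 68.6 N·m counterclockwise.
Speaker: 20 × 9.8 = 196 N down at 0.5 m → arm 4.4 m, τ = 196 × 4.4 = 862.4 N·m clockwise.
Net moment of existing loads = 793.8 N·m clockwise.
The sack of grain weighs 44 × 9.8 = 431.2 N and must supply an equal counterclockwise moment, so its lever arm about the knife-edge support is 793.8 / 431.2 = 1.84 m.
That puts it at 4.9 + 1.84 = 6.74 m from the right end.

x ≈ 6.74 m from the right end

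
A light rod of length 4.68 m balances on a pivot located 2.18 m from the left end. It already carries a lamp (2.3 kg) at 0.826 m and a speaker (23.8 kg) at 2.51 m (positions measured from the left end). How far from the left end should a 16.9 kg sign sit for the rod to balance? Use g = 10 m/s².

Taking torques about the pivot (at 2.18 m from the left end):
Lamp: 2.3 × 10 = 23 N down at 0.826 m → arm 1.354 m, τ = 23 × 1.354 = 31.14 N·m counterclockwise.
Speaker: 23.8 × 10 = 238 N down at 2.51 m → arm 0.33 m, τ = 238 × 0.33 = 78.54 N·m clockwise.
Net moment of existing loads = 47.4 N·m clockwise.
The sign weighs 16.9 × 10 = 169 N and must supply an equal counterclockwise moment, so its lever arm about the pivot is 47.4 / 169 = 0.28 m.
That puts it at 2.18 − 0.28 = 1.9 m from the left end.

x ≈ 1.9 m from the left end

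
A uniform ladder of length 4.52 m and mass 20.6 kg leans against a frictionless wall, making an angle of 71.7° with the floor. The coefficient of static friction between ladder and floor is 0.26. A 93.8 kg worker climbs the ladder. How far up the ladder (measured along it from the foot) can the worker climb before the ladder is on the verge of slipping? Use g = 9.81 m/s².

d ≈ 3.84 m

Sum moments about the foot of the ladder (the floor normal and friction both act there and drop out).
Ladder weight 20.6×9.81 = 202.1 N acts at 2.26 m along the ladder; its horizontal arm is 2.26·cos71.7° = 0.7096 m → τ = 143.4 N·m clockwise.
Worker weight 93.8×9.81 = 920.2 N at distance d → arm d·cos71.7° → τ = 920.2·d·0.314 clockwise.
Wall normal N at the top has arm L sinθ = 4.291 m counterclockwise, so Στ = 0 gives N·4.291 = 143.4 + 288.9·d.
ΣFy = 0 ⇒ N_floor = 1122 N, so the maximum friction is μ_s·N_floor = 0.26×1122 = 291.7 N. ΣFx = 0 ⇒ N_wall = f, so at the slipping point N = 291.7 N.
Substituting: 291.7×4.291 = 143.4 + 288.9·d ⇒ d = (1252 − 143.4) / 288.9 = 3.84 m.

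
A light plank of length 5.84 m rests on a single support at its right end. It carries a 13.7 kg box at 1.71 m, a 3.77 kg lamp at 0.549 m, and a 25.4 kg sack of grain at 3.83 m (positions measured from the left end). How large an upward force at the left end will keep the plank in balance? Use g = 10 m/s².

Choose the right end as the axis so the unknown pivot reaction has zero arm there.
Box: 13.7 × 10 = 137 N down at 1.71 m → arm 4.13 m, τ = 137 × 4.13 = 565.8 N·m counterclockwise.
Lamp: 3.77 × 10 = 37.7 N down at 0.549 m → arm 5.291 m, τ = 37.7 × 5.291 = 199.5 N·m counterclockwise.
Sack of grain: 25.4 × 10 = 254 N down at 3.83 m → arm 2.01 m, τ = 254 × 2.01 = 510.5 N·m counterclockwise.
Net moment of the loads = 1276 N·m counterclockwise.
The upward force F acts at the left end, arm 5.84 m, giving F × 5.84 clockwise.
Balancing moments: F × 5.84 = 1276, giving F = 1276 / 5.84 = 218 N.

F ≈ 218 N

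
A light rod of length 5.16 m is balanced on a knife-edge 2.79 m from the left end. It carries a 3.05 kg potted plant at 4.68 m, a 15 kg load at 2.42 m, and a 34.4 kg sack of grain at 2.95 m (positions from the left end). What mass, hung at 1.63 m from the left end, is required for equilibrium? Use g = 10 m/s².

m ≈ 4.93 kg

Choose the knife-edge (at 2.79 m from the left end) as the axis so the support reaction has zero arm there.
Potted plant: 3.05 × 10 = 30.5 N down at 4.68 m → arm 1.89 m, τ = 30.5 × 1.89 = 57.64 N·m clockwise.
Load: 15 × 10 = 150 N down at 2.42 m → arm 0.37 m, τ = 150 × 0.37 = 55.5 N·m counterclockwise.
Sack of grain: 34.4 × 10 = 344 N down at 2.95 m → arm 0.16 m, τ = 344 × 0.16 = 55.04 N·m clockwise.
Net moment of known loads = 57.18 N·m clockwise.
An unknown mass m at 1.63 m has arm 1.16 m; its moment is m·g·1.16 counterclockwise.
Setting net torque to zero: m × 10 × 1.16 = 57.18 → m = 57.18 / (10 × 1.16) = 4.93 kg.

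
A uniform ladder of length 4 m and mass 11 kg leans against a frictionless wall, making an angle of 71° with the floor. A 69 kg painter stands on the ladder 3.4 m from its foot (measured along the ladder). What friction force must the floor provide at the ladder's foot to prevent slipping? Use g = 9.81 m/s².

f ≈ 217 N

Taking torques about the foot of the ladder:
Ladder weight 11×9.81 = 107.9 N acts at 2 m along the ladder; its horizontal arm is 2·cos71° = 0.6511 m → τ = 70.25 N·m clockwise.
Painter: 69×9.81 = 676.9 N at 3.4 m → arm 1.107 m → τ = 749.3 N·m clockwise.
Wall normal N acts horizontally at the top; its moment arm is the height L sinθ = 4·sin71° = 3.782 m, counterclockwise.
Στ = 0 ⇒ N × 3.782 = 819.5 ⇒ N = 217 N.
ΣFx = 0: friction at the foot balances the wall's push, so f = N_wall = 217 N.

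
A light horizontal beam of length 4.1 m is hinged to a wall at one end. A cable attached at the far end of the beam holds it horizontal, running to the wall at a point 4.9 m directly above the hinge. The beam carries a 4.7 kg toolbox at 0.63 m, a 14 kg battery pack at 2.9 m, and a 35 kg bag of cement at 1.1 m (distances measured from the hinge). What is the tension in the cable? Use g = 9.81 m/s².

T ≈ 256 N

Choose the hinge as the axis so the unknown hinge reaction has zero arm there.
Toolbox: 4.7 × 9.81 = 46.11 N down at 0.63 m → arm 0.63 m, τ = 46.11 × 0.63 = 29.05 N·m clockwise.
Battery pack: 14 × 9.81 = 137.3 N down at 2.9 m → arm 2.9 m, τ = 137.3 × 2.9 = 398.2 N·m clockwise.
Bag of cement: 35 × 9.81 = 343.4 N down at 1.1 m → arm 1.1 m, τ = 343.4 × 1.1 = 377.7 N·m clockwise.
Total clockwise load moment = 805 N·m.
The cable tension T acts at 4.1 m; only its component perpendicular to the beam, T sinθ, produces torque. sinθ = h/√(h²+d²) = 4.9/√(4.9²+4.1²) = 0.7669.
Στ = 0 ⇒ T × 4.1 × 0.7669 = 805 ⇒ T = 805 / 3.144 = 256 N.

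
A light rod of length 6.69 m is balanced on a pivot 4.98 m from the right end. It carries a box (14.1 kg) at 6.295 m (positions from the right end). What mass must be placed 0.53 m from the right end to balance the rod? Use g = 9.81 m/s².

m ≈ 4.17 kg

Taking torques about the pivot (at 4.98 m from the right end):
Box: 14.1 × 9.81 = 138.3 N down at 6.295 m → arm 1.315 m, τ = 138.3 × 1.315 = 181.9 N·m counterclockwise.
Net moment of known loads = 181.9 N·m counterclockwise.
An unknown mass m at 0.53 m has arm 4.45 m; its moment is m·g·4.45 clockwise.
Setting net torque to zero: m × 9.81 × 4.45 = 181.9 → m = 181.9 / (9.81 × 4.45) = 4.17 kg.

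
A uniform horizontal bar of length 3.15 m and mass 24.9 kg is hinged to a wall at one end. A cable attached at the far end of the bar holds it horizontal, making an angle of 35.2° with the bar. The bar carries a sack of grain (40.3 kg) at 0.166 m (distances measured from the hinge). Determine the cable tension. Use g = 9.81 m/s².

T ≈ 248 N

About the hinge:
Beam weight: 24.9 × 9.81 = 244.3 N down at 1.575 m → arm 1.575 m, τ = 244.3 × 1.575 = 384.8 N·m clockwise.
Sack of grain: 40.3 × 9.81 = 395.3 N down at 0.166 m → arm 0.166 m, τ = 395.3 × 0.166 = 65.62 N·m clockwise.
Total clockwise load moment = 450.4 N·m.
The cable tension T acts at 3.15 m; only its component perpendicular to the bar, T sinθ, produces torque. sin 35.2° = 0.5764.
Balancing moments: T × 3.15 × 0.5764 = 450.4, giving T = 450.4 / 1.816 = 248 N.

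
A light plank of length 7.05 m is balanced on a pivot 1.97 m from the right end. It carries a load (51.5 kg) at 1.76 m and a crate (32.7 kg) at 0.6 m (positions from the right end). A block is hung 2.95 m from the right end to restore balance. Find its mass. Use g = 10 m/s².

About the pivot (at 1.97 m from the right end):
Load: 51.5 × 10 = 515 N down at 1.76 m → arm 0.21 m, τ = 515 × 0.21 = 108.1 N·m clockwise.
Crate: 32.7 × 10 = 327 N down at 0.6 m → arm 1.37 m, τ = 327 × 1.37 = 448 N·m clockwise.
Net moment of known loads = 556.1 N·m clockwise.
An unknown mass m at 2.95 m has arm 0.98 m; its moment is m·g·0.98 counterclockwise.
Balancing moments: m × 10 × 0.98 = 556.1, giving m = 556.1 / (10 × 0.98) = 56.7 kg.

m ≈ 56.7 kg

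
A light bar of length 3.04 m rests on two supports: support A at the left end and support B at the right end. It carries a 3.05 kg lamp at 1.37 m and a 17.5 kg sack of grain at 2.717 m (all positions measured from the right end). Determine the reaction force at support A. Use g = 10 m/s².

About support B:
Lamp: 3.05 × 10 = 30.5 N down at 1.37 m → arm 1.37 m, τ = 30.5 × 1.37 = 41.79 N·m counterclockwise.
Sack of grain: 17.5 × 10 = 175 N down at 2.717 m → arm 2.717 m, τ = 175 × 2.717 = 475.5 N·m counterclockwise.
Net load moment about support B = 517.3 N·m counterclockwise.
Reaction R at support A is upward at 3.04 m, arm 3.04 m → moment R × 3.04 clockwise.
Balancing moments: R × 3.04 = 517.3, giving R = 170 N.

R_A ≈ 170 N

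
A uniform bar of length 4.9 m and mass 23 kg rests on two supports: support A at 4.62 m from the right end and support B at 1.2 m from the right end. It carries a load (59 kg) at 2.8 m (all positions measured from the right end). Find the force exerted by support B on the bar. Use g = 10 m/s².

Take moments about support A.
Beam weight: 23 × 10 = 230 N down at 2.45 m → arm 2.17 m, τ = 230 × 2.17 = 499.1 N·m clockwise.
Load: 59 × 10 = 590 N down at 2.8 m → arm 1.82 m, τ = 590 × 1.82 = 1074 N·m clockwise.
Net load moment about support A = 1573 N·m clockwise.
Reaction R at support B is upward at 1.2 m, arm 3.42 m → moment R × 3.42 counterclockwise.
Στ = 0 ⇒ R × 3.42 = 1573 ⇒ R = 460 N.

R_B ≈ 460 N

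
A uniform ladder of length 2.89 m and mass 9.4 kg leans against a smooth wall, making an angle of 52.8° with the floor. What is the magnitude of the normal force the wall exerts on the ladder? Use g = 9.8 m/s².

Choose the foot of the ladder as the axis so the floor normal and friction both act there and drop out.
Ladder weight 9.4×9.8 = 92.12 N acts at 1.445 m along the ladder; its horizontal arm is 1.445·cos52.8° = 0.8736 m → τ = 80.48 N·m clockwise.
Wall normal N acts horizontally at the top; its moment arm is the height L sinθ = 2.89·sin52.8° = 2.302 m, counterclockwise.
For rotational equilibrium, N × 2.302 = 80.48, so N = 35 N.

N_wall ≈ 35 N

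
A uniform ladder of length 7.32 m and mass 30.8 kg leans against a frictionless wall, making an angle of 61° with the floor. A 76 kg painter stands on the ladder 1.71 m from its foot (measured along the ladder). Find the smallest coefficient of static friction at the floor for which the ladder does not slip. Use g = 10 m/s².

μ_min ≈ 0.172

Taking torques about the foot of the ladder:
Ladder weight 30.8×10 = 308 N acts at 3.66 m along the ladder; its horizontal arm is 3.66·cos61° = 1.774 m → τ = 546.4 N·m clockwise.
Painter: 76×10 = 760 N at 1.71 m → arm 0.829 m → τ = 630 N·m clockwise.
Wall normal N acts horizontally at the top; its moment arm is the height L sinθ = 7.32·sin61° = 6.402 m, counterclockwise.
For rotational equilibrium, N × 6.402 = 1176, so N = 183.7 N.
ΣFx = 0 ⇒ f = N_wall = 183.7 N. ΣFy = 0 ⇒ N_floor = 1068 N.
μ_min = f / N_floor = 183.7 / 1068 = 0.172.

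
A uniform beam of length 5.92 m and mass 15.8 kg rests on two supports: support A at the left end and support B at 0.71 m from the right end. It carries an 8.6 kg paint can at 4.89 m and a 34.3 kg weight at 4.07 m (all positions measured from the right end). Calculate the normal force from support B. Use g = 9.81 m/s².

Choose support A as the axis so its reaction then has zero moment arm.
Beam weight: 15.8 × 9.81 = 155 N down at 2.96 m → arm 2.96 m, τ = 155 × 2.96 = 458.8 N·m clockwise.
Paint can: 8.6 × 9.81 = 84.37 N down at 4.89 m → arm 1.03 m, τ = 84.37 × 1.03 = 86.9 N·m clockwise.
Weight: 34.3 × 9.81 = 336.5 N down at 4.07 m → arm 1.85 m, τ = 336.5 × 1.85 = 622.5 N·m clockwise.
Net load moment about support A = 1168 N·m clockwise.
Reaction R at support B is upward at 0.71 m, arm 5.21 m → moment R × 5.21 counterclockwise.
Balancing moments: R × 5.21 = 1168, giving R = 224 N.

R_B ≈ 224 N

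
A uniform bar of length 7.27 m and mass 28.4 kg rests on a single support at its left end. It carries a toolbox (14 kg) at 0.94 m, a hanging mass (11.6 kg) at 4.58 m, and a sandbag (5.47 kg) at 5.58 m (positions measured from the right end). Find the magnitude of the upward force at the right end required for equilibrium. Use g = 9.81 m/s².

F ≈ 313 N

Choose the left end as the axis so the unknown pivot reaction has zero arm there.
Beam weight: 28.4 × 9.81 = 278.6 N down at 3.635 m → arm 3.635 m, τ = 278.6 × 3.635 = 1013 N·m clockwise.
Toolbox: 14 × 9.81 = 137.3 N down at 0.94 m → arm 6.33 m, τ = 137.3 × 6.33 = 869.1 N·m clockwise.
Hanging mass: 11.6 × 9.81 = 113.8 N down at 4.58 m → arm 2.69 m, τ = 113.8 × 2.69 = 306.1 N·m clockwise.
Sandbag: 5.47 × 9.81 = 53.66 N down at 5.58 m → arm 1.69 m, τ = 53.66 × 1.69 = 90.69 N·m clockwise.
Net moment of the loads = 2279 N·m clockwise.
The upward force F acts at the right end, arm 7.27 m, giving F × 7.27 counterclockwise.
Setting net torque to zero: F × 7.27 = 2279 → F = 2279 / 7.27 = 313 N.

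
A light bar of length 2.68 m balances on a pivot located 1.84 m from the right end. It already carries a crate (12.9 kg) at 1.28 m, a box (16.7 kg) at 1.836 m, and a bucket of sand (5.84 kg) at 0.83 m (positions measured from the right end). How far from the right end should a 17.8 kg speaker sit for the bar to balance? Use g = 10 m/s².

x ≈ 2.58 m from the right end

Taking torques about the pivot (at 1.84 m from the right end):
Crate: 12.9 × 10 = 129 N down at 1.28 m → arm 0.56 m, τ = 129 × 0.56 = 72.24 N·m clockwise.
Box: 16.7 × 10 = 167 N down at 1.836 m → arm 0.004 m, τ = 167 × 0.004 = 0.668 N·m clockwise.
Bucket of sand: 5.84 × 10 = 58.4 N down at 0.83 m → arm 1.01 m, τ = 58.4 × 1.01 = 58.98 N·m clockwise.
Net moment of existing loads = 131.9 N·m clockwise.
The speaker weighs 17.8 × 10 = 178 N and must supply an equal counterclockwise moment, so its lever arm about the pivot is 131.9 / 178 = 0.741 m.
That puts it at 1.84 + 0.741 = 2.58 m from the right end.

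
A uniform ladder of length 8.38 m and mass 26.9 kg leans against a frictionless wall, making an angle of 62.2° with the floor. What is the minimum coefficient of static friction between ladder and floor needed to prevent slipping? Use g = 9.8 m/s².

About the foot of the ladder:
Ladder weight 26.9×9.8 = 263.6 N acts at 4.19 m along the ladder; its horizontal arm is 4.19·cos62.2° = 1.954 m → τ = 515.1 N·m clockwise.
Wall normal N acts horizontally at the top; its moment arm is the height L sinθ = 8.38·sin62.2° = 7.413 m, counterclockwise.
Στ = 0 ⇒ N × 7.413 = 515.1 ⇒ N = 69.49 N.
ΣFx = 0 ⇒ f = N_wall = 69.49 N. ΣFy = 0 ⇒ N_floor = 263.6 N.
μ_min = f / N_floor = 69.49 / 263.6 = 0.264.

μ_min ≈ 0.264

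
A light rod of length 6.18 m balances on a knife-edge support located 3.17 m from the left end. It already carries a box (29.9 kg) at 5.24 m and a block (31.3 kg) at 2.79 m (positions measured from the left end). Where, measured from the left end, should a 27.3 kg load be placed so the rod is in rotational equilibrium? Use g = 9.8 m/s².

About the knife-edge support (at 3.17 m from the left end):
Box: 29.9 × 9.8 = 293 N down at 5.24 m → arm 2.07 m, τ = 293 × 2.07 = 606.5 N·m clockwise.
Block: 31.3 × 9.8 = 306.7 N down at 2.79 m → arm 0.38 m, τ = 306.7 × 0.38 = 116.5 N·m counterclockwise.
Net moment of existing loads = 490 N·m clockwise.
The load weighs 27.3 × 9.8 = 267.5 N and must supply an equal counterclockwise moment, so its lever arm about the knife-edge support is 490 / 267.5 = 1.83 m.
That puts it at 3.17 − 1.83 = 1.34 m from the left end.

x ≈ 1.34 m from the left end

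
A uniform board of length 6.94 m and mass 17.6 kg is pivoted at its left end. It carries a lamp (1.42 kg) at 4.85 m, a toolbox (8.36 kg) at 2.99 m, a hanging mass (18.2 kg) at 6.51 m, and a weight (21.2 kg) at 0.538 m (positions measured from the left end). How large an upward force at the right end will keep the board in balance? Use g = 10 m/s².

F ≈ 321 N

About the left end:
Beam weight: 17.6 × 10 = 176 N down at 3.47 m → arm 3.47 m, τ = 176 × 3.47 = 610.7 N·m clockwise.
Lamp: 1.42 × 10 = 14.2 N down at 4.85 m → arm 4.85 m, τ = 14.2 × 4.85 = 68.87 N·m clockwise.
Toolbox: 8.36 × 10 = 83.6 N down at 2.99 m → arm 2.99 m, τ = 83.6 × 2.99 = 250 N·m clockwise.
Hanging mass: 18.2 × 10 = 182 N down at 6.51 m → arm 6.51 m, τ = 182 × 6.51 = 1185 N·m clockwise.
Weight: 21.2 × 10 = 212 N down at 0.538 m → arm 0.538 m, τ = 212 × 0.538 = 114.1 N·m clockwise.
Net moment of the loads = 2229 N·m clockwise.
The upward force F acts at the right end, arm 6.94 m, giving F × 6.94 counterclockwise.
Στ = 0 ⇒ F × 6.94 = 2229 ⇒ F = 2229 / 6.94 = 321 N.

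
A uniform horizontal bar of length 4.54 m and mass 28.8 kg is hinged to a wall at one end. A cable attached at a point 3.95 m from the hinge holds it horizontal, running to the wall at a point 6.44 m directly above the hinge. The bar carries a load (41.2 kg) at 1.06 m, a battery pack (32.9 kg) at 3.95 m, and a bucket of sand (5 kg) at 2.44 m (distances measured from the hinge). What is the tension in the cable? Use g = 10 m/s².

About the hinge:
Beam weight: 28.8 × 10 = 288 N down at 2.27 m → arm 2.27 m, τ = 288 × 2.27 = 653.8 N·m clockwise.
Load: 41.2 × 10 = 412 N down at 1.06 m → arm 1.06 m, τ = 412 × 1.06 = 436.7 N·m clockwise.
Battery pack: 32.9 × 10 = 329 N down at 3.95 m → arm 3.95 m, τ = 329 × 3.95 = 1300 N·m clockwise.
Bucket of sand: 5 × 10 = 50 N down at 2.44 m → arm 2.44 m, τ = 50 × 2.44 = 122 N·m clockwise.
Total clockwise load moment = 2512 N·m.
The cable tension T acts at 3.95 m; only its component perpendicular to the bar, T sinθ, produces torque. sinθ = h/√(h²+d²) = 6.44/√(6.44²+3.95²) = 0.8524.
For rotational equilibrium, T × 3.95 × 0.8524 = 2512, so T = 2512 / 3.367 = 746 N.

T ≈ 746 N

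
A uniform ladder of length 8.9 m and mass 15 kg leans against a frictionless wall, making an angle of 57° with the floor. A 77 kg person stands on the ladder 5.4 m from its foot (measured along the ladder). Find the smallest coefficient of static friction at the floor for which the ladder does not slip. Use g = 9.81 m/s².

Take moments about the foot of the ladder.
Ladder weight 15×9.81 = 147.2 N acts at 4.45 m along the ladder; its horizontal arm is 4.45·cos57° = 2.424 m → τ = 356.8 N·m clockwise.
Person: 77×9.81 = 755.4 N at 5.4 m → arm 2.941 m → τ = 2222 N·m clockwise.
Wall normal N acts horizontally at the top; its moment arm is the height L sinθ = 8.9·sin57° = 7.464 m, counterclockwise.
Balancing moments: N × 7.464 = 2579, giving N = 345.5 N.
ΣFx = 0 ⇒ f = N_wall = 345.5 N. ΣFy = 0 ⇒ N_floor = 902.6 N.
μ_min = f / N_floor = 345.5 / 902.6 = 0.383.

μ_min ≈ 0.383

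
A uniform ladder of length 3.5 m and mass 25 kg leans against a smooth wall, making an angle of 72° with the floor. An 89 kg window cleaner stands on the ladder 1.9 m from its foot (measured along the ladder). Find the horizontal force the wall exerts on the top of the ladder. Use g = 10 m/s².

Sum moments about the foot of the ladder (the floor normal and friction both act there and drop out).
Ladder weight 25×10 = 250 N acts at 1.75 m along the ladder; its horizontal arm is 1.75·cos72° = 0.5408 m → τ = 135.2 N·m clockwise.
Window cleaner: 89×10 = 890 N at 1.9 m → arm 0.5871 m → τ = 522.5 N·m clockwise.
Wall normal N acts horizontally at the top; its moment arm is the height L sinθ = 3.5·sin72° = 3.329 m, counterclockwise.
Στ = 0 ⇒ N × 3.329 = 657.7 ⇒ N = 198 N.

N_wall ≈ 198 N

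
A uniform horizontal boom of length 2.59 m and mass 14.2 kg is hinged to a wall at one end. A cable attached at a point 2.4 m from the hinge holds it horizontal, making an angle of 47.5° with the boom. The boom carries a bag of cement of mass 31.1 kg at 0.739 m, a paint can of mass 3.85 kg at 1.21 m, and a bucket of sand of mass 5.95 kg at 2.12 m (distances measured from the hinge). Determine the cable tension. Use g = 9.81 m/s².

T ≈ 325 N

Taking torques about the hinge:
Beam weight: 14.2 × 9.81 = 139.3 N down at 1.295 m → arm 1.295 m, τ = 139.3 × 1.295 = 180.4 N·m clockwise.
Bag of cement: 31.1 × 9.81 = 305.1 N down at 0.739 m → arm 0.739 m, τ = 305.1 × 0.739 = 225.5 N·m clockwise.
Paint can: 3.85 × 9.81 = 37.77 N down at 1.21 m → arm 1.21 m, τ = 37.77 × 1.21 = 45.7 N·m clockwise.
Bucket of sand: 5.95 × 9.81 = 58.37 N down at 2.12 m → arm 2.12 m, τ = 58.37 × 2.12 = 123.7 N·m clockwise.
Total clockwise load moment = 575.3 N·m.
The cable tension T acts at 2.4 m; only its component perpendicular to the boom, T sinθ, produces torque. sin 47.5° = 0.7373.
Στ = 0 ⇒ T × 2.4 × 0.7373 = 575.3 ⇒ T = 575.3 / 1.77 = 325 N.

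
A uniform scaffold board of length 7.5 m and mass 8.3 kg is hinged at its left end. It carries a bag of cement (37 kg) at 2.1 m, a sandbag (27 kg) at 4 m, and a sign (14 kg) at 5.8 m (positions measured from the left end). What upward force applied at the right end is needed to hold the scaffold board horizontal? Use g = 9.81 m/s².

F ≈ 390 N

Sum moments about the left end (the unknown pivot reaction has zero arm there).
Beam weight: 8.3 × 9.81 = 81.42 N down at 3.75 m → arm 3.75 m, τ = 81.42 × 3.75 = 305.3 N·m clockwise.
Bag of cement: 37 × 9.81 = 363 N down at 2.1 m → arm 2.1 m, τ = 363 × 2.1 = 762.3 N·m clockwise.
Sandbag: 27 × 9.81 = 264.9 N down at 4 m → arm 4 m, τ = 264.9 × 4 = 1060 N·m clockwise.
Sign: 14 × 9.81 = 137.3 N down at 5.8 m → arm 5.8 m, τ = 137.3 × 5.8 = 796.3 N·m clockwise.
Net moment of the loads = 2924 N·m clockwise.
The upward force F acts at the right end, arm 7.5 m, giving F × 7.5 counterclockwise.
Balancing moments: F × 7.5 = 2924, giving F = 2924 / 7.5 = 390 N.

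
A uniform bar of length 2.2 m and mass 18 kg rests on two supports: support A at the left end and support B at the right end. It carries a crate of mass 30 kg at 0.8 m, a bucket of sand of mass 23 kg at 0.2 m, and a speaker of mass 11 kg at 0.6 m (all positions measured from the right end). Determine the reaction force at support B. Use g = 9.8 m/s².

R_B ≈ 559 N

Sum moments about support A (its reaction then has zero moment arm).
Beam weight: 18 × 9.8 = 176.4 N down at 1.1 m → arm 1.1 m, τ = 176.4 × 1.1 = 194 N·m clockwise.
Crate: 30 × 9.8 = 294 N down at 0.8 m → arm 1.4 m, τ = 294 × 1.4 = 411.6 N·m clockwise.
Bucket of sand: 23 × 9.8 = 225.4 N down at 0.2 m → arm 2 m, τ = 225.4 × 2 = 450.8 N·m clockwise.
Speaker: 11 × 9.8 = 107.8 N down at 0.6 m → arm 1.6 m, τ = 107.8 × 1.6 = 172.5 N·m clockwise.
Net load moment about support A = 1229 N·m clockwise.
Reaction R at support B is upward at 0 m, arm 2.2 m → moment R × 2.2 counterclockwise.
Balancing moments: R × 2.2 = 1229, giving R = 559 N.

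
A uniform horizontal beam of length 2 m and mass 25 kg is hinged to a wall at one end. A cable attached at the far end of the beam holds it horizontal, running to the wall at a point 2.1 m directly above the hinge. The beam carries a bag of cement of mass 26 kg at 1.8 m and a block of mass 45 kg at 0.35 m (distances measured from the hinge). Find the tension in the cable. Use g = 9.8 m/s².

Take moments about the hinge.
Beam weight: 25 × 9.8 = 245 N down at 1 m → arm 1 m, τ = 245 × 1 = 245 N·m clockwise.
Bag of cement: 26 × 9.8 = 254.8 N down at 1.8 m → arm 1.8 m, τ = 254.8 × 1.8 = 458.6 N·m clockwise.
Block: 45 × 9.8 = 441 N down at 0.35 m → arm 0.35 m, τ = 441 × 0.35 = 154.3 N·m clockwise.
Total clockwise load moment = 857.9 N·m.
The cable tension T acts at 2 m; only its component perpendicular to the beam, T sinθ, produces torque. sinθ = h/√(h²+d²) = 2.1/√(2.1²+2²) = 0.7241.
Στ = 0 ⇒ T × 2 × 0.7241 = 857.9 ⇒ T = 857.9 / 1.448 = 592 N.

T ≈ 592 N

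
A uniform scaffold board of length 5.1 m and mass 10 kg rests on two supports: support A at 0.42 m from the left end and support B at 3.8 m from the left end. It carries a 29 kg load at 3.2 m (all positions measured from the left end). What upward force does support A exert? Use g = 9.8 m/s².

Taking torques about support B:
Beam weight: 10 × 9.8 = 98 N down at 2.55 m → arm 1.25 m, τ = 98 × 1.25 = 122.5 N·m counterclockwise.
Load: 29 × 9.8 = 284.2 N down at 3.2 m → arm 0.6 m, τ = 284.2 × 0.6 = 170.5 N·m counterclockwise.
Net load moment about support B = 293 N·m counterclockwise.
Reaction R at support A is upward at 0.42 m, arm 3.38 m → moment R × 3.38 clockwise.
Στ = 0 ⇒ R × 3.38 = 293 ⇒ R = 86.7 N.

R_A ≈ 86.7 N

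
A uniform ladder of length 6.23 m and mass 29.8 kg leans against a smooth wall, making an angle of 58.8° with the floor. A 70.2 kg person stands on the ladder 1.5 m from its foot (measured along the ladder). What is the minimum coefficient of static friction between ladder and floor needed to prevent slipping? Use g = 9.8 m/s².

Take moments about the foot of the ladder.
Ladder weight 29.8×9.8 = 292 N acts at 3.115 m along the ladder; its horizontal arm is 3.115·cos58.8° = 1.614 m → τ = 471.3 N·m clockwise.
Person: 70.2×9.8 = 688 N at 1.5 m → arm 0.777 m → τ = 534.6 N·m clockwise.
Wall normal N acts horizontally at the top; its moment arm is the height L sinθ = 6.23·sin58.8° = 5.329 m, counterclockwise.
Balancing moments: N × 5.329 = 1006, giving N = 188.8 N.
ΣFx = 0 ⇒ f = N_wall = 188.8 N. ΣFy = 0 ⇒ N_floor = 980 N.
μ_min = f / N_floor = 188.8 / 980 = 0.193.

μ_min ≈ 0.193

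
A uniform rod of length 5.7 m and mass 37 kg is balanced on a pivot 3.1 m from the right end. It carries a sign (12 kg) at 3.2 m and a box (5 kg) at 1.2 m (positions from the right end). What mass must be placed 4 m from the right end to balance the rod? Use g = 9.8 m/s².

m ≈ 19.5 kg

Take moments about the pivot (at 3.1 m from the right end).
Beam weight: 37 × 9.8 = 362.6 N down at 2.85 m → arm 0.25 m, τ = 362.6 × 0.25 = 90.65 N·m clockwise.
Sign: 12 × 9.8 = 117.6 N down at 3.2 m → arm 0.1 m, τ = 117.6 × 0.1 = 11.76 N·m counterclockwise.
Box: 5 × 9.8 = 49 N down at 1.2 m → arm 1.9 m, τ = 49 × 1.9 = 93.1 N·m clockwise.
Net moment of known loads = 172 N·m clockwise.
An unknown mass m at 4 m has arm 0.9 m; its moment is m·g·0.9 counterclockwise.
For rotational equilibrium, m × 9.8 × 0.9 = 172, so m = 172 / (9.8 × 0.9) = 19.5 kg.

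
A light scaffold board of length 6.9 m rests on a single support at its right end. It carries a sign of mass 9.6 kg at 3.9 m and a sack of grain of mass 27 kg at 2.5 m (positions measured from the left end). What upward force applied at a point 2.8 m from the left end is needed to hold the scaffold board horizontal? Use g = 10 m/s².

Taking torques about the right end:
Sign: 9.6 × 10 = 96 N down at 3.9 m → arm 3 m, τ = 96 × 3 = 288 N·m counterclockwise.
Sack of grain: 27 × 10 = 270 N down at 2.5 m → arm 4.4 m, τ = 270 × 4.4 = 1188 N·m counterclockwise.
Net moment of the loads = 1476 N·m counterclockwise.
The upward force F acts at a point 2.8 m from the left end, arm 4.1 m, giving F × 4.1 clockwise.
For rotational equilibrium, F × 4.1 = 1476, so F = 1476 / 4.1 = 360 N.

F ≈ 360 N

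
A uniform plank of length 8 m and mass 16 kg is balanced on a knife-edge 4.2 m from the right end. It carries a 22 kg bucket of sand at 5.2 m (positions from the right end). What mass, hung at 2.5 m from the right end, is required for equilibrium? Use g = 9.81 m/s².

m ≈ 11.1 kg

Choose the knife-edge (at 4.2 m from the right end) as the axis so the support reaction has zero arm there.
Beam weight: 16 × 9.81 = 157 N down at 4 m → arm 0.2 m, τ = 157 × 0.2 = 31.4 N·m clockwise.
Bucket of sand: 22 × 9.81 = 215.8 N down at 5.2 m → arm 1 m, τ = 215.8 × 1 = 215.8 N·m counterclockwise.
Net moment of known loads = 184.4 N·m counterclockwise.
An unknown mass m at 2.5 m has arm 1.7 m; its moment is m·g·1.7 clockwise.
Balancing moments: m × 9.81 × 1.7 = 184.4, giving m = 184.4 / (9.81 × 1.7) = 11.1 kg.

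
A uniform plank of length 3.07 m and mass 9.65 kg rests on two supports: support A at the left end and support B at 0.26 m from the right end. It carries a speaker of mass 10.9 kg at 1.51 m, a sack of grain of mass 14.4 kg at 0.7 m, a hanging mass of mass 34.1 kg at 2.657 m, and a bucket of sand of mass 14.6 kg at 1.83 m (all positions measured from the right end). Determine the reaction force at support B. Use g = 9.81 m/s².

R_B ≈ 343 N

Sum moments about support A (its reaction then has zero moment arm).
Beam weight: 9.65 × 9.81 = 94.67 N down at 1.535 m → arm 1.535 m, τ = 94.67 × 1.535 = 145.3 N·m clockwise.
Speaker: 10.9 × 9.81 = 106.9 N down at 1.51 m → arm 1.56 m, τ = 106.9 × 1.56 = 166.8 N·m clockwise.
Sack of grain: 14.4 × 9.81 = 141.3 N down at 0.7 m → arm 2.37 m, τ = 141.3 × 2.37 = 334.9 N·m clockwise.
Hanging mass: 34.1 × 9.81 = 334.5 N down at 2.657 m → arm 0.413 m, τ = 334.5 × 0.413 = 138.1 N·m clockwise.
Bucket of sand: 14.6 × 9.81 = 143.2 N down at 1.83 m → arm 1.24 m, τ = 143.2 × 1.24 = 177.6 N·m clockwise.
Net load moment about support A = 962.7 N·m clockwise.
Reaction R at support B is upward at 0.26 m, arm 2.81 m → moment R × 2.81 counterclockwise.
Στ = 0 ⇒ R × 2.81 = 962.7 ⇒ R = 343 N.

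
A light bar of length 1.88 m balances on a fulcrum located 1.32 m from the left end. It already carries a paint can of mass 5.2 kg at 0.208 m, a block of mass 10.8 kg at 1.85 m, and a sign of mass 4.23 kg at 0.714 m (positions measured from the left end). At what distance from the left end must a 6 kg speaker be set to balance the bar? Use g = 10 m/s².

Taking torques about the fulcrum (at 1.32 m from the left end):
Paint can: 5.2 × 10 = 52 N down at 0.208 m → arm 1.112 m, τ = 52 × 1.112 = 57.82 N·m counterclockwise.
Block: 10.8 × 10 = 108 N down at 1.85 m → arm 0.53 m, τ = 108 × 0.53 = 57.24 N·m clockwise.
Sign: 4.23 × 10 = 42.3 N down at 0.714 m → arm 0.606 m, τ = 42.3 × 0.606 = 25.63 N·m counterclockwise.
Net moment of existing loads = 26.21 N·m counterclockwise.
The speaker weighs 6 × 10 = 60 N and must supply an equal clockwise moment, so its lever arm about the fulcrum is 26.21 / 60 = 0.437 m.
That puts it at 1.32 + 0.437 = 1.76 m from the left end.

x ≈ 1.76 m from the left end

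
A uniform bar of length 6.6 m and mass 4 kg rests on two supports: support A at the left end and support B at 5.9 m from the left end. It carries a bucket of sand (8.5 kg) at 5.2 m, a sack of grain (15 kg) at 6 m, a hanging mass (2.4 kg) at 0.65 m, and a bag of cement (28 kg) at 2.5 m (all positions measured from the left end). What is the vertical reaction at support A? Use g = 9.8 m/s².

R_A ≈ 204 N

Choose support B as the axis so its reaction then has zero moment arm.
Beam weight: 4 × 9.8 = 39.2 N down at 3.3 m → arm 2.6 m, τ = 39.2 × 2.6 = 101.9 N·m counterclockwise.
Bucket of sand: 8.5 × 9.8 = 83.3 N down at 5.2 m → arm 0.7 m, τ = 83.3 × 0.7 = 58.31 N·m counterclockwise.
Sack of grain: 15 × 9.8 = 147 N down at 6 m → arm 0.1 m, τ = 147 × 0.1 = 14.7 N·m clockwise.
Hanging mass: 2.4 × 9.8 = 23.52 N down at 0.65 m → arm 5.25 m, τ = 23.52 × 5.25 = 123.5 N·m counterclockwise.
Bag of cement: 28 × 9.8 = 274.4 N down at 2.5 m → arm 3.4 m, τ = 274.4 × 3.4 = 933 N·m counterclockwise.
Net load moment about support B = 1202 N·m counterclockwise.
Reaction R at support A is upward at 0 m, arm 5.9 m → moment R × 5.9 clockwise.
Balancing moments: R × 5.9 = 1202, giving R = 204 N.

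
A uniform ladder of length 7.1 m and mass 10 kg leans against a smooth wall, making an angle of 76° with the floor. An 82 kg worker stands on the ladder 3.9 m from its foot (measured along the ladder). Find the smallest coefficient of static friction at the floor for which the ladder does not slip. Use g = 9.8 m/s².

μ_min ≈ 0.136

Take moments about the foot of the ladder.
Ladder weight 10×9.8 = 98 N acts at 3.55 m along the ladder; its horizontal arm is 3.55·cos76° = 0.8588 m → τ = 84.16 N·m clockwise.
Worker: 82×9.8 = 803.6 N at 3.9 m → arm 0.9435 m → τ = 758.2 N·m clockwise.
Wall normal N acts horizontally at the top; its moment arm is the height L sinθ = 7.1·sin76° = 6.889 m, counterclockwise.
Στ = 0 ⇒ N × 6.889 = 842.4 ⇒ N = 122.3 N.
ΣFx = 0 ⇒ f = N_wall = 122.3 N. ΣFy = 0 ⇒ N_floor = 901.6 N.
μ_min = f / N_floor = 122.3 / 901.6 = 0.136.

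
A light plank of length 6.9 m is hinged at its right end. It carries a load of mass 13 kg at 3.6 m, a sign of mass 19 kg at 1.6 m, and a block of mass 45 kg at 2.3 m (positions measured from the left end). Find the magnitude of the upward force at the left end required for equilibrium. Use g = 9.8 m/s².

F ≈ 498 N

Take moments about the right end.
Load: 13 × 9.8 = 127.4 N down at 3.6 m → arm 3.3 m, τ = 127.4 × 3.3 = 420.4 N·m counterclockwise.
Sign: 19 × 9.8 = 186.2 N down at 1.6 m → arm 5.3 m, τ = 186.2 × 5.3 = 986.9 N·m counterclockwise.
Block: 45 × 9.8 = 441 N down at 2.3 m → arm 4.6 m, τ = 441 × 4.6 = 2029 N·m counterclockwise.
Net moment of the loads = 3436 N·m counterclockwise.
The upward force F acts at the left end, arm 6.9 m, giving F × 6.9 clockwise.
Balancing moments: F × 6.9 = 3436, giving F = 3436 / 6.9 = 498 N.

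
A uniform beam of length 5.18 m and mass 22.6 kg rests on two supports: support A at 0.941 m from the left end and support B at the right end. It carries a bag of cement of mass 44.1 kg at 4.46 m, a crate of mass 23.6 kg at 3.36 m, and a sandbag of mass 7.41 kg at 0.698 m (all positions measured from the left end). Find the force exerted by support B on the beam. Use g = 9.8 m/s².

R_B ≈ 573 N

Choose support A as the axis so its reaction then has zero moment arm.
Beam weight: 22.6 × 9.8 = 221.5 N down at 2.59 m → arm 1.649 m, τ = 221.5 × 1.649 = 365.3 N·m clockwise.
Bag of cement: 44.1 × 9.8 = 432.2 N down at 4.46 m → arm 3.519 m, τ = 432.2 × 3.519 = 1521 N·m clockwise.
Crate: 23.6 × 9.8 = 231.3 N down at 3.36 m → arm 2.419 m, τ = 231.3 × 2.419 = 559.5 N·m clockwise.
Sandbag: 7.41 × 9.8 = 72.62 N down at 0.698 m → arm 0.243 m, τ = 72.62 × 0.243 = 17.65 N·m counterclockwise.
Net load moment about support A = 2428 N·m clockwise.
Reaction R at support B is upward at 5.18 m, arm 4.239 m → moment R × 4.239 counterclockwise.
Στ = 0 ⇒ R × 4.239 = 2428 ⇒ R = 573 N.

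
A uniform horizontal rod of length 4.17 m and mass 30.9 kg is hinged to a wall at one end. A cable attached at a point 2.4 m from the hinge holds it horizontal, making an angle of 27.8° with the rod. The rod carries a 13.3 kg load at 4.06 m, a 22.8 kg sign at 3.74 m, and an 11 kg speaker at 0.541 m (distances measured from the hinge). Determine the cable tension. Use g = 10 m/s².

T ≈ 1870 N

About the hinge:
Beam weight: 30.9 × 10 = 309 N down at 2.085 m → arm 2.085 m, τ = 309 × 2.085 = 644.3 N·m clockwise.
Load: 13.3 × 10 = 133 N down at 4.06 m → arm 4.06 m, τ = 133 × 4.06 = 540 N·m clockwise.
Sign: 22.8 × 10 = 228 N down at 3.74 m → arm 3.74 m, τ = 228 × 3.74 = 852.7 N·m clockwise.
Speaker: 11 × 10 = 110 N down at 0.541 m → arm 0.541 m, τ = 110 × 0.541 = 59.51 N·m clockwise.
Total clockwise load moment = 2097 N·m.
The cable tension T acts at 2.4 m; only its component perpendicular to the rod, T sinθ, produces torque. sin 27.8° = 0.4664.
Στ = 0 ⇒ T × 2.4 × 0.4664 = 2097 ⇒ T = 2097 / 1.119 = 1870 N.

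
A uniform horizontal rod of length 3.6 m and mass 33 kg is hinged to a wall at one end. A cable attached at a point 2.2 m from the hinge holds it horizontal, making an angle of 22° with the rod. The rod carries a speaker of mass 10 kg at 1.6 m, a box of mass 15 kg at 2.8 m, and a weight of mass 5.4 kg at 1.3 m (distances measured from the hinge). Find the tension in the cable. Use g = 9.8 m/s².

Taking torques about the hinge:
Beam weight: 33 × 9.8 = 323.4 N down at 1.8 m → arm 1.8 m, τ = 323.4 × 1.8 = 582.1 N·m clockwise.
Speaker: 10 × 9.8 = 98 N down at 1.6 m → arm 1.6 m, τ = 98 × 1.6 = 156.8 N·m clockwise.
Box: 15 × 9.8 = 147 N down at 2.8 m → arm 2.8 m, τ = 147 × 2.8 = 411.6 N·m clockwise.
Weight: 5.4 × 9.8 = 52.92 N down at 1.3 m → arm 1.3 m, τ = 52.92 × 1.3 = 68.8 N·m clockwise.
Total clockwise load moment = 1219 N·m.
The cable tension T acts at 2.2 m; only its component perpendicular to the rod, T sinθ, produces torque. sin 22° = 0.3746.
Setting net torque to zero: T × 2.2 × 0.3746 = 1219 → T = 1219 / 0.8241 = 1480 N.

T ≈ 1480 N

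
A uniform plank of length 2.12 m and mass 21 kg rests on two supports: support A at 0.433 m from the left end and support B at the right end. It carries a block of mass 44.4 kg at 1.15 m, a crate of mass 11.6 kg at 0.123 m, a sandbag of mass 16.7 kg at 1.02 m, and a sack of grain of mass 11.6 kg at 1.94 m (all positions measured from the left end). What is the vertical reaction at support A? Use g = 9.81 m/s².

Sum moments about support B (its reaction then has zero moment arm).
Beam weight: 21 × 9.81 = 206 N down at 1.06 m → arm 1.06 m, τ = 206 × 1.06 = 218.4 N·m counterclockwise.
Block: 44.4 × 9.81 = 435.6 N down at 1.15 m → arm 0.97 m, τ = 435.6 × 0.97 = 422.5 N·m counterclockwise.
Crate: 11.6 × 9.81 = 113.8 N down at 0.123 m → arm 1.997 m, τ = 113.8 × 1.997 = 227.3 N·m counterclockwise.
Sandbag: 16.7 × 9.81 = 163.8 N down at 1.02 m → arm 1.1 m, τ = 163.8 × 1.1 = 180.2 N·m counterclockwise.
Sack of grain: 11.6 × 9.81 = 113.8 N down at 1.94 m → arm 0.18 m, τ = 113.8 × 0.18 = 20.48 N·m counterclockwise.
Net load moment about support B = 1069 N·m counterclockwise.
Reaction R at support A is upward at 0.433 m, arm 1.687 m → moment R × 1.687 clockwise.
Setting net torque to zero: R × 1.687 = 1069 → R = 634 N.

R_A ≈ 634 N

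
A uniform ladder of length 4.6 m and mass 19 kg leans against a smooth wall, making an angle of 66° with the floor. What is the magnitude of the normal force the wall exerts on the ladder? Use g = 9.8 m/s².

N_wall ≈ 41.5 N

Choose the foot of the ladder as the axis so the floor normal and friction both act there and drop out.
Ladder weight 19×9.8 = 186.2 N acts at 2.3 m along the ladder; its horizontal arm is 2.3·cos66° = 0.9355 m → τ = 174.2 N·m clockwise.
Wall normal N acts horizontally at the top; its moment arm is the height L sinθ = 4.6·sin66° = 4.202 m, counterclockwise.
Στ = 0 ⇒ N × 4.202 = 174.2 ⇒ N = 41.5 N.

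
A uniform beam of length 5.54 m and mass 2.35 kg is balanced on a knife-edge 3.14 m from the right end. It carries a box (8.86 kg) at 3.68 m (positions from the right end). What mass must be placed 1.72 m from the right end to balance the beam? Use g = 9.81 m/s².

Taking torques about the knife-edge (at 3.14 m from the right end):
Beam weight: 2.35 × 9.81 = 23.05 N down at 2.77 m → arm 0.37 m, τ = 23.05 × 0.37 = 8.528 N·m clockwise.
Box: 8.86 × 9.81 = 86.92 N down at 3.68 m → arm 0.54 m, τ = 86.92 × 0.54 = 46.94 N·m counterclockwise.
Net moment of known loads = 38.41 N·m counterclockwise.
An unknown mass m at 1.72 m has arm 1.42 m; its moment is m·g·1.42 clockwise.
Balancing moments: m × 9.81 × 1.42 = 38.41, giving m = 38.41 / (9.81 × 1.42) = 2.76 kg.

m ≈ 2.76 kg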